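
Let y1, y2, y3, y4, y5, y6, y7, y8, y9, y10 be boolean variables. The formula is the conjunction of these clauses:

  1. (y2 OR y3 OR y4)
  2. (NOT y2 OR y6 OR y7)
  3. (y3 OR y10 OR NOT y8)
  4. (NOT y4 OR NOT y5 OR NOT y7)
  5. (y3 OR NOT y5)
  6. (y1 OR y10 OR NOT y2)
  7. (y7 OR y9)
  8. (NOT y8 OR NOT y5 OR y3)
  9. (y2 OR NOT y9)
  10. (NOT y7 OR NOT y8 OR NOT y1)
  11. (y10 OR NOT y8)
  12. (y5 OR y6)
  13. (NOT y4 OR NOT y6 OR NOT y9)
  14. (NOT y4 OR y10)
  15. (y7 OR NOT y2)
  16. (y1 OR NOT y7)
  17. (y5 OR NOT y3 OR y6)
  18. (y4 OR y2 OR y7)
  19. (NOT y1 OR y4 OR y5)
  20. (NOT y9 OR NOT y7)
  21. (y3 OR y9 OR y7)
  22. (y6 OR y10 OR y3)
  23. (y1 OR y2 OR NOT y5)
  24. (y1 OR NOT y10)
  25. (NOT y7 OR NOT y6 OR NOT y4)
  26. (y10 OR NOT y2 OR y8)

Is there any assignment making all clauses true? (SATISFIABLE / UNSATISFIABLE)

SATISFIABLE

Try y1 = True.
For the remaining variables, y2 = False, y3 = True, y4 = False, y5 = True, y6 = True, y7 = True, y8 = False, y9 = False, y10 = True works.
So y1=True, y2=False, y3=True, y4=False, y5=True, y6=True, y7=True, y8=False, y9=False, y10=True is a satisfying assignment.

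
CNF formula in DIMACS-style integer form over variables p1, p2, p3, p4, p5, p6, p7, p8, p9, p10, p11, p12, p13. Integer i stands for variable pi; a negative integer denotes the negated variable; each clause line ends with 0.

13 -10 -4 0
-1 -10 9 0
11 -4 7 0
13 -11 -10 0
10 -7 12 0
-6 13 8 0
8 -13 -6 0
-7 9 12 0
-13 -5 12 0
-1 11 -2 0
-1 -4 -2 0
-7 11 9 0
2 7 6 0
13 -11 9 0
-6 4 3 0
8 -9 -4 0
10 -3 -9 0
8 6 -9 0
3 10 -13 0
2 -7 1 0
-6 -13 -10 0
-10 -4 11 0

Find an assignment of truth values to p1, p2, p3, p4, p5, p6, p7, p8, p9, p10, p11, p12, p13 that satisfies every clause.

p1=F, p2=T, p3=T, p4=F, p5=T, p6=F, p7=F, p8=T, p9=F, p10=T, p11=T, p12=T, p13=T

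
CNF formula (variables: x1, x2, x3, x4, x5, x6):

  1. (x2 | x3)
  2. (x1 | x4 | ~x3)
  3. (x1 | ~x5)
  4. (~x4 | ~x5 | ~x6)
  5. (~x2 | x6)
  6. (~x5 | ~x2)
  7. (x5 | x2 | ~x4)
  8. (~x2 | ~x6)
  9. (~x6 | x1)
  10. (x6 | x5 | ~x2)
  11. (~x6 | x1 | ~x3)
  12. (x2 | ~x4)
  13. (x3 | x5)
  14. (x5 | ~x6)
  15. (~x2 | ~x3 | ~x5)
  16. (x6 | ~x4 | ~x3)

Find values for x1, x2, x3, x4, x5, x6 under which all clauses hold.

Pure literal: x1 appears only positively; assign x1 = True.
Set x2 = False and propagate.
  then x3 is forced to True.
  then x4 is forced to False.
Branch on x5: take x5 = True.
x6 is now unconstrained; take x6 = True.

x1 = 1, x2 = 0, x3 = 1, x4 = 0, x5 = 1, x6 = 1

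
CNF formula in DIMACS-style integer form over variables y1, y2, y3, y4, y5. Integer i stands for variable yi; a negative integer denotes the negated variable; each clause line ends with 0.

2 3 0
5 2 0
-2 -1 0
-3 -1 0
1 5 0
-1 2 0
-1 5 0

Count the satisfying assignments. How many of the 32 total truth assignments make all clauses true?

The models are:
  y1=F y2=F y3=T y4=F y5=T
  y1=F y2=F y3=T y4=T y5=T
  y1=F y2=T y3=F y4=F y5=T
  y1=F y2=T y3=F y4=T y5=T
  y1=F y2=T y3=T y4=F y5=T
  y1=F y2=T y3=T y4=T y5=T
That's 6 in total.

6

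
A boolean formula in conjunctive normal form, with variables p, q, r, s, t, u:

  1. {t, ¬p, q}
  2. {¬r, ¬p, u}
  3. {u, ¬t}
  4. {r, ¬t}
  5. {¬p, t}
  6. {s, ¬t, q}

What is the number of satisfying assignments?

22

Split on t, then p.
  t=1, p=1: remaining (q,r,s,u) ∈ {(0,1,1,1); (1,1,0,1); (1,1,1,1)} — 3.
  t=1, p=0: remaining (q,r,s,u) ∈ {(0,1,1,1); (1,1,0,1); (1,1,1,1)} — 3.
  t=0, p=1: a clause becomes empty — 0.
  t=0, p=0: q, r, s, u free → 2^4 = 16.
Total: 3 + 3 + 0 + 16 = 22.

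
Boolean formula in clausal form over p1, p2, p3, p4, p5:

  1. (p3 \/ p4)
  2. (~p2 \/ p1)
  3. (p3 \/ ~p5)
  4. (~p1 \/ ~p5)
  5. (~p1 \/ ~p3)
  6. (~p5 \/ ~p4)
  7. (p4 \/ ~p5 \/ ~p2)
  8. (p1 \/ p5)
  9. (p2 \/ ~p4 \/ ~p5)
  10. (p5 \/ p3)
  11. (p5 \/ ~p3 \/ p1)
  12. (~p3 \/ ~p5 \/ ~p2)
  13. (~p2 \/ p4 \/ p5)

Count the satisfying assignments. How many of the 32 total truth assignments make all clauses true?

1

The models are:
  p1=F p2=F p3=T p4=F p5=T
Count: 1.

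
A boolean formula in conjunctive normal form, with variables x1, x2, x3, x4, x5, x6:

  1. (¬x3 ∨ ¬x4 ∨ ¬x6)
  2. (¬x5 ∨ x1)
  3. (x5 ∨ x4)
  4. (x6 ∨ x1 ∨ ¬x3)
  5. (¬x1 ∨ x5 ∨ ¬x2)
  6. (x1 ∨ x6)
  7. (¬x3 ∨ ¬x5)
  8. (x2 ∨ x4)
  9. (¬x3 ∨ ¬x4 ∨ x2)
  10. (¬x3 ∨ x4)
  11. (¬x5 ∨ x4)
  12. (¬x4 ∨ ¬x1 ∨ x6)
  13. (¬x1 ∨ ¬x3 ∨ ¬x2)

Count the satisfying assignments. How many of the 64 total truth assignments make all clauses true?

5

The models are:
  x1=0 x2=0 x3=0 x4=1 x5=0 x6=1
  x1=0 x2=1 x3=0 x4=1 x5=0 x6=1
  x1=1 x2=0 x3=0 x4=1 x5=0 x6=1
  x1=1 x2=0 x3=0 x4=1 x5=1 x6=1
  x1=1 x2=1 x3=0 x4=1 x5=1 x6=1
Count: 5.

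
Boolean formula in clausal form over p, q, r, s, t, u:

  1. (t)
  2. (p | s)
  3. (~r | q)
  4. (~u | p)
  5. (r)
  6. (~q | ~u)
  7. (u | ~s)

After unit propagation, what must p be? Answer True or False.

(t) stands alone — t = True.
(r) is a unit clause: r = True.
(q | ~r) with r = True leaves only q, so q = True.
In (~u | ~q), ~q is now false; ~u must hold, so u = False.
(u | ~s) with u = False leaves only ~s, so s = False.
In (p | s), s is now false; p must hold, so p = True.

True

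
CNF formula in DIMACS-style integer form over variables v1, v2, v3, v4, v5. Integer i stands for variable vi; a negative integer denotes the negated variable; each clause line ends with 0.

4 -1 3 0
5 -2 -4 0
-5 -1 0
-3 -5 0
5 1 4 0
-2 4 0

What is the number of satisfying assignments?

The models are:
  v1=F v2=F v3=F v4=F v5=T
  v1=F v2=F v3=F v4=T v5=F
  v1=F v2=F v3=F v4=T v5=T
  v1=F v2=F v3=T v4=T v5=F
  v1=F v2=T v3=F v4=T v5=T
  v1=T v2=F v3=F v4=T v5=F
  v1=T v2=F v3=T v4=F v5=F
  v1=T v2=F v3=T v4=T v5=F
Count: 8.

8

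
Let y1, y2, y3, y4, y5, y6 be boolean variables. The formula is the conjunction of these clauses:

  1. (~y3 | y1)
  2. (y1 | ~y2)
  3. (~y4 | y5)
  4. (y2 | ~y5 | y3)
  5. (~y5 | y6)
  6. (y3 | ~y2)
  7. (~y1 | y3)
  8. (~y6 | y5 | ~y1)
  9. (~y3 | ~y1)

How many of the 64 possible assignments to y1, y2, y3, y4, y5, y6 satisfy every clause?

2

Satisfying assignments:
  y1=0 y2=0 y3=0 y4=0 y5=0 y6=0
  y1=0 y2=0 y3=0 y4=0 y5=0 y6=1
That's 2 in total.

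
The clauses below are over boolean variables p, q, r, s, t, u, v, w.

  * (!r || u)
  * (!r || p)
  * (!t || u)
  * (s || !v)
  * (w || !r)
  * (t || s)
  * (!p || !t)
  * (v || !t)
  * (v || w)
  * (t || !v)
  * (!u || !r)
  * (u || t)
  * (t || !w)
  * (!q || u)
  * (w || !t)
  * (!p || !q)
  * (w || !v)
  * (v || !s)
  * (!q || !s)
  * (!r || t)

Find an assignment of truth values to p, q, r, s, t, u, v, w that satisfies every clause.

Pure literal: q appears only negated; assign q = False.
Pure literal: r appears only negated; assign r = False.
Try p = False.
Branch on s: take s = True.
  then v is forced to True.
  then t is forced to True.
  then u is forced to True.
  then w is forced to True.

p = F  q = F  r = F  s = T  t = T  u = T  v = T  w = T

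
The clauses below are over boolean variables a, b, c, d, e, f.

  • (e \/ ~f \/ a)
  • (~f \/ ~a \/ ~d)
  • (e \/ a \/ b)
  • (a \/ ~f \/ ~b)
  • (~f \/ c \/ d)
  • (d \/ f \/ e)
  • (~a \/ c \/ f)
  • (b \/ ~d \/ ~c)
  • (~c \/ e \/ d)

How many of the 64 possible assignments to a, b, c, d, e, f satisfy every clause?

Case analysis on f and a:
  f=1, a=1: remaining (b,c,d,e) ∈ {(0,1,0,1); (1,1,0,1)} — 2.
  f=1, a=0: remaining (b,c,d,e) ∈ {(0,0,1,1); (0,1,0,1)} — 2.
  f=0, a=1: remaining (b,c,d,e) ∈ {(0,1,0,1); (1,1,0,1); (1,1,1,0); (1,1,1,1)} — 4.
  f=0, a=0: 9 of the 16 assignments to (b,c,d,e) work.
Total: 2 + 2 + 4 + 9 = 17.

17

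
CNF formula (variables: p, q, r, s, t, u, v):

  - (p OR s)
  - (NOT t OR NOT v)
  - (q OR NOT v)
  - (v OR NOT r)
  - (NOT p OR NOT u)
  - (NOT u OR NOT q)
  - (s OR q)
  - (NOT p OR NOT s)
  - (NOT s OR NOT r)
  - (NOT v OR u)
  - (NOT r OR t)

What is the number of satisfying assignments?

8

The models are:
  p=0 q=0 r=0 s=1 t=0 u=0 v=0
  p=0 q=0 r=0 s=1 t=0 u=1 v=0
  p=0 q=0 r=0 s=1 t=1 u=0 v=0
  p=0 q=0 r=0 s=1 t=1 u=1 v=0
  p=0 q=1 r=0 s=1 t=0 u=0 v=0
  p=0 q=1 r=0 s=1 t=1 u=0 v=0
  p=1 q=1 r=0 s=0 t=0 u=0 v=0
  p=1 q=1 r=0 s=0 t=1 u=0 v=0
That's 8 in total.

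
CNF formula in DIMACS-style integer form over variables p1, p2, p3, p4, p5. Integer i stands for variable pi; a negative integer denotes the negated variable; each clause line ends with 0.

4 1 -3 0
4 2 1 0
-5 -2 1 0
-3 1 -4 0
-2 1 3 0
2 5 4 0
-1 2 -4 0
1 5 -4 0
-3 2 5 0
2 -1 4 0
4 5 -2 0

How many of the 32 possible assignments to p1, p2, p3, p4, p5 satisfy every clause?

7

Split on p1, then p2.
  p1=1, p2=1: p3 free; 3 ways for (p4,p5) × 2^1 = 6.
  p1=1, p2=0: a clause becomes empty — 0.
  p1=0, p2=1: a clause becomes empty — 0.
  p1=0, p2=0: remaining (p3,p4,p5) ∈ {(0,1,1)} — 1.
Total: 6 + 0 + 0 + 1 = 7.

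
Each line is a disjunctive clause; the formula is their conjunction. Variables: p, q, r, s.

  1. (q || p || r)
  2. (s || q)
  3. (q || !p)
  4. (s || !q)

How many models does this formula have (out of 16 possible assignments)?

Satisfying assignments:
  p=F q=F r=T s=T
  p=F q=T r=F s=T
  p=F q=T r=T s=T
  p=T q=T r=F s=T
  p=T q=T r=T s=T
Count: 5.

5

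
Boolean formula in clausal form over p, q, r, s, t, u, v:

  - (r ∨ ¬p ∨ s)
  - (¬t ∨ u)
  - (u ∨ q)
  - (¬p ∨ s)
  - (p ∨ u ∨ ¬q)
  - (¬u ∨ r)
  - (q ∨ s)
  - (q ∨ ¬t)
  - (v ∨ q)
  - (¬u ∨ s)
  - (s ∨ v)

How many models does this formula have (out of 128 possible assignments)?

Case analysis on q and s:
  q=1, s=1: v free; 6 ways for (p,r,t,u) × 2^1 = 12.
  q=1, s=0: a clause becomes empty — 0.
  q=0, s=1: remaining (p,r,t,u,v) ∈ {(0,1,0,1,1); (1,1,0,1,1)} — 2.
  q=0, s=0: a clause becomes empty — 0.
Total: 12 + 0 + 2 + 0 = 14.

14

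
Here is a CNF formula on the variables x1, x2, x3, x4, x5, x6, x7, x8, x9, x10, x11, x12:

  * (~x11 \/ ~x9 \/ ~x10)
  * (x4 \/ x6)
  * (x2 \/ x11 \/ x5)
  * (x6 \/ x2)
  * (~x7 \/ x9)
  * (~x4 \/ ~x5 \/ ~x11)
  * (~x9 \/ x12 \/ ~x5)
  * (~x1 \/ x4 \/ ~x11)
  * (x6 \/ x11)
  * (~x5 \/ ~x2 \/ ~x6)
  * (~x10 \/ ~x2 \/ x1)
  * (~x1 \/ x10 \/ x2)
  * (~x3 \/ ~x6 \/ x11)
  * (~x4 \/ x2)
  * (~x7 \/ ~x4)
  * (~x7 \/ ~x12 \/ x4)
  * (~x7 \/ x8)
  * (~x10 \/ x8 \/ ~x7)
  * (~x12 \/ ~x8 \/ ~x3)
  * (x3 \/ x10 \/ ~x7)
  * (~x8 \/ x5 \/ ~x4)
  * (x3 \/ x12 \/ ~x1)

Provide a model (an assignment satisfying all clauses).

x1=False, x2=False, x3=False, x4=False, x5=True, x6=True, x7=False, x8=True, x9=True, x10=False, x11=False, x12=True

Check each clause:
  1. (~x10 \/ ~x11 \/ ~x9) — ~x11 is true.
  2. (x6 \/ x4) — x6 is true.
  3. (x5 \/ x11 \/ x2) — x5 is true.
  4. (x2 \/ x6) — x6 is true.
  5. (~x7 \/ x9) — x9 is true.
  6. (~x5 \/ ~x11 \/ ~x4) — ~x4 is true.
  7. (~x9 \/ ~x5 \/ x12) — x12 is true.
  8. (x4 \/ ~x11 \/ ~x1) — ~x11 is true.
  9. (x6 \/ x11) — x6 is true.
  10. (~x6 \/ ~x5 \/ ~x2) — ~x2 is true.
  11. (~x2 \/ ~x10 \/ x1) — ~x2 is true.
  12. (x10 \/ x2 \/ ~x1) — ~x1 is true.
  13. (~x3 \/ ~x6 \/ x11) — ~x3 is true.
  14. (~x4 \/ x2) — ~x4 is true.
  15. (~x7 \/ ~x4) — ~x7 is true.
  16. (~x12 \/ ~x7 \/ x4) — ~x7 is true.
  17. (x8 \/ ~x7) — x8 is true.
  18. (~x10 \/ x8 \/ ~x7) — x8 is true.
  19. (~x8 \/ ~x3 \/ ~x12) — ~x3 is true.
  20. (x10 \/ ~x7 \/ x3) — ~x7 is true.
  21. (~x4 \/ x5 \/ ~x8) — ~x4 is true.
  22. (x12 \/ x3 \/ ~x1) — x12 is true.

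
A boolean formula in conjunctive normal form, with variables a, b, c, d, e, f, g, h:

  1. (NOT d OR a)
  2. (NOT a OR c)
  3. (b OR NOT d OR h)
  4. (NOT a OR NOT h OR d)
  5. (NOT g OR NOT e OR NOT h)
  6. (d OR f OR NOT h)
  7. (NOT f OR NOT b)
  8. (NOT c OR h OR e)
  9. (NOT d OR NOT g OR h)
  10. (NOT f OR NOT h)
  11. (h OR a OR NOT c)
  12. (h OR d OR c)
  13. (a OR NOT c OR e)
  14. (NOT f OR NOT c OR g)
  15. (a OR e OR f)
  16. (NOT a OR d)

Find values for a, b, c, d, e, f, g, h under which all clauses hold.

Set a = True and propagate.
  then c is forced to True.
  then d is forced to True.
Try b = False.
  then h is forced to True.
  then f is forced to False.
Set e = False and propagate.
g is now unconstrained; take g = False.

a=True  b=False  c=True  d=True  e=False  f=False  g=False  h=True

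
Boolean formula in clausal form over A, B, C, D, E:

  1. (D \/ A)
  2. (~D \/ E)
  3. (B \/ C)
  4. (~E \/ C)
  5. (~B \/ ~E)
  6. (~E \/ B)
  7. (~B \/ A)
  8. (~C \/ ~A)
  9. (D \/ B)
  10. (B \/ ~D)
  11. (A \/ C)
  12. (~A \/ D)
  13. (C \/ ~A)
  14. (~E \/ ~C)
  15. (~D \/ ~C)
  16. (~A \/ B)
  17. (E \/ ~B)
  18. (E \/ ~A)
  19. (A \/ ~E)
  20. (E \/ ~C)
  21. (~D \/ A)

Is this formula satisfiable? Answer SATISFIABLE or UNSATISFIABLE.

A = True:
  propagation gives C=False; an empty clause results — contradiction.
A = False:
  propagation gives D=True; an empty clause results — contradiction.
Every branch closes, so no satisfying assignment exists.

UNSATISFIABLE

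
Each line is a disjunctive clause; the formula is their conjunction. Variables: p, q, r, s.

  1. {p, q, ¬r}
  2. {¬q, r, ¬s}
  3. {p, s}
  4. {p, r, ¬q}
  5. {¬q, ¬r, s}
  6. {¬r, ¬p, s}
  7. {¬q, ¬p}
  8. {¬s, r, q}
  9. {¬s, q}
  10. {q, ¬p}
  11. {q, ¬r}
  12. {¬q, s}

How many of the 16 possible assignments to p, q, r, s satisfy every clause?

1

Satisfying assignments:
  p=0 q=1 r=1 s=1
Count: 1.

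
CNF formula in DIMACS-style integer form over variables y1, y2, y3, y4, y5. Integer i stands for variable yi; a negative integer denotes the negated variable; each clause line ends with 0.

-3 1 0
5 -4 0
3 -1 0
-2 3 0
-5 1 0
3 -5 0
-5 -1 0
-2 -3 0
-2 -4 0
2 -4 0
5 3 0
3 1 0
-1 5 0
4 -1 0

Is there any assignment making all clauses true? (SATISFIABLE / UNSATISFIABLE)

y1 = True:
  propagation gives y3=True, y5=False; an empty clause results — contradiction.
y1 = False:
  propagation gives y3=False; an empty clause results — contradiction.
Every branch closes, so no satisfying assignment exists.

UNSATISFIABLE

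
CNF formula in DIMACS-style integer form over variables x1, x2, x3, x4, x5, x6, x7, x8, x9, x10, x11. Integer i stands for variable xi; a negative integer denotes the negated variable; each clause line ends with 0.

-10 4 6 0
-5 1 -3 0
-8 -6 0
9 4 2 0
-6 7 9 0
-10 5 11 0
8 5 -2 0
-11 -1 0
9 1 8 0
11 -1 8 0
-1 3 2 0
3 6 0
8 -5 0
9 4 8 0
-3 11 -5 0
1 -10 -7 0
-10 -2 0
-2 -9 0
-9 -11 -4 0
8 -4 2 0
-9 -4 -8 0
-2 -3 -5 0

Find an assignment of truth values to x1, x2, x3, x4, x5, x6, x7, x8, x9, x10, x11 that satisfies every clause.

x1=False, x2=True, x3=True, x4=True, x5=False, x6=False, x7=False, x8=True, x9=False, x10=False, x11=False

Check each clause:
  1. (!x10 || x4 || x6) — x4 is true.
  2. (x1 || !x3 || !x5) — !x5 is true.
  3. (!x6 || !x8) — !x6 is true.
  4. (x2 || x9 || x4) — x2 is true.
  5. (x9 || !x6 || x7) — !x6 is true.
  6. (x11 || x5 || !x10) — !x10 is true.
  7. (x5 || !x2 || x8) — x8 is true.
  8. (!x11 || !x1) — !x11 is true.
  9. (x1 || x8 || x9) — x8 is true.
  10. (x8 || !x1 || x11) — x8 is true.
  11. (x2 || !x1 || x3) — x2 is true.
  12. (x3 || x6) — x3 is true.
  13. (x8 || !x5) — x8 is true.
  14. (x9 || x4 || x8) — x8 is true.
  15. (!x3 || !x5 || x11) — !x5 is true.
  16. (!x7 || !x10 || x1) — !x7 is true.
  17. (!x10 || !x2) — !x10 is true.
  18. (!x2 || !x9) — !x9 is true.
  19. (!x9 || !x11 || !x4) — !x11 is true.
  20. (x8 || !x4 || x2) — x8 is true.
  21. (!x8 || !x4 || !x9) — !x9 is true.
  22. (!x3 || !x2 || !x5) — !x5 is true.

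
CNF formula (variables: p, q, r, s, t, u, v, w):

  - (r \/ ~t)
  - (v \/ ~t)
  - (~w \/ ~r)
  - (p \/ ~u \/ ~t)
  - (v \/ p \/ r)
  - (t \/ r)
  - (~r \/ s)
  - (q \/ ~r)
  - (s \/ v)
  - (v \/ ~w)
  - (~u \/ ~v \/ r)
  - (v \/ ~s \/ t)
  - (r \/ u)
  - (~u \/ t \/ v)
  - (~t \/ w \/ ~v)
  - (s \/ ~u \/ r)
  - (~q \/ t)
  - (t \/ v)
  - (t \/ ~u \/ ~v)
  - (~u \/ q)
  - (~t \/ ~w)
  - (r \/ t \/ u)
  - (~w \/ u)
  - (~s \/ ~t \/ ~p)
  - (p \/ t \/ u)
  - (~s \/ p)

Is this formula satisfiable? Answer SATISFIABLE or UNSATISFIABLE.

UNSATISFIABLE

t = True:
  propagation gives r=True, v=True, w=False; an empty clause results — contradiction.
t = False:
  propagation gives r=True, w=False, s=True, q=True; an empty clause results — contradiction.
Every branch closes, so no satisfying assignment exists.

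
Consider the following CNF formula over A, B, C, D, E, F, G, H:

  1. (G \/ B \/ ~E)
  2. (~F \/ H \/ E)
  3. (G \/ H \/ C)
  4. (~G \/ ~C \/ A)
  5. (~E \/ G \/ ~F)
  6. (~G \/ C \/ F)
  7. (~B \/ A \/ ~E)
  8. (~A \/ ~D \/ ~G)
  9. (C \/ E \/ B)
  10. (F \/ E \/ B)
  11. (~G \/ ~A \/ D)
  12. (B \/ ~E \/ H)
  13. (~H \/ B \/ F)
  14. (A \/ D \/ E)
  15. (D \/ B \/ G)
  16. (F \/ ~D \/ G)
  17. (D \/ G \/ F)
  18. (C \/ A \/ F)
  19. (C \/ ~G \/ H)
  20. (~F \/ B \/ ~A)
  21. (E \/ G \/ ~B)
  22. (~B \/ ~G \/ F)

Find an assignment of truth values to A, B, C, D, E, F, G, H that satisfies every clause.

A=0, B=0, C=0, D=0, E=1, F=1, G=1, H=1

Try A = False.
Branch on B: take B = False.
For the remaining variables, C = False, D = False, E = True, F = True, G = True, H = True works.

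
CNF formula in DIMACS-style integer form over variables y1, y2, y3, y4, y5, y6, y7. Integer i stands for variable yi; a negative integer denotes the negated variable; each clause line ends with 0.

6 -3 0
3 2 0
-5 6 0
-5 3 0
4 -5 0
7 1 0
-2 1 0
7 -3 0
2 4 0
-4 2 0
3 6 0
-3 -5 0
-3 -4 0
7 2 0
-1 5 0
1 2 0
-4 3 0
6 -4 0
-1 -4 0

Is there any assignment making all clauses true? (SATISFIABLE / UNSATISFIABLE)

y3 = True:
  propagation gives y6=True, y7=True, y5=False, y4=False; an empty clause results — contradiction.
y3 = False:
  propagation gives y2=True, y5=False, y1=True; an empty clause results — contradiction.
Every branch closes, so no satisfying assignment exists.

UNSATISFIABLE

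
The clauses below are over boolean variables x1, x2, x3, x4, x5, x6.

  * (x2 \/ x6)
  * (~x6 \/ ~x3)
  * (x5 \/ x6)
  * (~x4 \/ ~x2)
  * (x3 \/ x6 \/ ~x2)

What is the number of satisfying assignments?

Split on x6, then x2.
  x6=T, x2=T: remaining (x1,x3,x4,x5) ∈ {(F,F,F,F); (F,F,F,T); (T,F,F,F); (T,F,F,T)} — 4.
  x6=T, x2=F: forces x3=F; x1, x4, x5 free → 2^3 = 8.
  x6=F, x2=T: remaining (x1,x3,x4,x5) ∈ {(F,T,F,T); (T,T,F,T)} — 2.
  x6=F, x2=F: a clause becomes empty — 0.
Total: 4 + 8 + 2 + 0 = 14.

14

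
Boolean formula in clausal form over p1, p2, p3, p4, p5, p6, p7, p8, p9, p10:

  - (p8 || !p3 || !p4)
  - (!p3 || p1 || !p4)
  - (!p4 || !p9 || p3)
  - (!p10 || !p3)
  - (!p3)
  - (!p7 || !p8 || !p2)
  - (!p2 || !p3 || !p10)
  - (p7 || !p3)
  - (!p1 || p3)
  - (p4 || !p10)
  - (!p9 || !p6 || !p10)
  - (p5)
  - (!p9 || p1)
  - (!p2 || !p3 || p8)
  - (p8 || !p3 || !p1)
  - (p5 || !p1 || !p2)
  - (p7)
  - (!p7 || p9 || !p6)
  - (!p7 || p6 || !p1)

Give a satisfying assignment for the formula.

Unit propagation: (!p3) forces p3 = False.
The clause (!p1) is unit: p1 must be False.
Unit propagation: (p5) forces p5 = True.
The clause (!p9) is unit: p9 must be False.
The clause (p7) is unit: p7 must be True.
Unit propagation: (!p6) forces p6 = False.
Pure literal: p2 appears only negated; assign p2 = False.
Pure literal: p4 appears only positively; assign p4 = True.
p8, p10 are now unconstrained; take p8 = True, p10 = True.

p1=F  p2=F  p3=F  p4=T  p5=T  p6=F  p7=T  p8=T  p9=F  p10=T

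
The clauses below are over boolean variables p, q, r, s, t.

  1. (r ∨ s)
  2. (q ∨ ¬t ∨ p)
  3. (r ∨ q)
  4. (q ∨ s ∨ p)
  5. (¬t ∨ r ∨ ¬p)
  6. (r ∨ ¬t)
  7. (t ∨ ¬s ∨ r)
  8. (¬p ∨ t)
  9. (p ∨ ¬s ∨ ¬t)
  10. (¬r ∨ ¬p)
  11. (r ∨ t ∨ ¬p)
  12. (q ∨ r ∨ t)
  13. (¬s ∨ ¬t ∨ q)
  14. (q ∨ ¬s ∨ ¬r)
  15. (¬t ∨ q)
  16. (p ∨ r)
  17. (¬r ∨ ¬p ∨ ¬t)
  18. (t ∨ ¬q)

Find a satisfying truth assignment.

p=F  q=T  r=T  s=F  t=T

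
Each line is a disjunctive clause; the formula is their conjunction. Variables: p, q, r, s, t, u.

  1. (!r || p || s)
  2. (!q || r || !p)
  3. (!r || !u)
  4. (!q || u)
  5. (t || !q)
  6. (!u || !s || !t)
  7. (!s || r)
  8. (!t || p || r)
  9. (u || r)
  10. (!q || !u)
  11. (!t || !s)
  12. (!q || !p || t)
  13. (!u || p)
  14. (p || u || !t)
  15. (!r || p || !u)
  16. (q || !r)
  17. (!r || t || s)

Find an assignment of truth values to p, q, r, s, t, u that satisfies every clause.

p=True, q=False, r=False, s=False, t=True, u=True

Try p = True.
Try q = False.
  then r is forced to False.
  then s is forced to False.
  then u is forced to True.
t is now unconstrained; take t = True.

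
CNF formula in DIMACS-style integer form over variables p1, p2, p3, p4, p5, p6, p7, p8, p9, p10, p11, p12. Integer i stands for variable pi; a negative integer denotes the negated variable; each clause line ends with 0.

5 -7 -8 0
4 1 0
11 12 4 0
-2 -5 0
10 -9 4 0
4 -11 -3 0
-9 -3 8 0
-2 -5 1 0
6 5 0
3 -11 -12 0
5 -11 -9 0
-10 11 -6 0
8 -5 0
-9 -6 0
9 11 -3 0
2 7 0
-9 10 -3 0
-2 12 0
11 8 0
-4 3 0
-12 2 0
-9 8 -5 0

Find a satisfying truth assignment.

p1=True  p2=True  p3=True  p4=True  p5=False  p6=True  p7=True  p8=False  p9=False  p10=False  p11=True  p12=True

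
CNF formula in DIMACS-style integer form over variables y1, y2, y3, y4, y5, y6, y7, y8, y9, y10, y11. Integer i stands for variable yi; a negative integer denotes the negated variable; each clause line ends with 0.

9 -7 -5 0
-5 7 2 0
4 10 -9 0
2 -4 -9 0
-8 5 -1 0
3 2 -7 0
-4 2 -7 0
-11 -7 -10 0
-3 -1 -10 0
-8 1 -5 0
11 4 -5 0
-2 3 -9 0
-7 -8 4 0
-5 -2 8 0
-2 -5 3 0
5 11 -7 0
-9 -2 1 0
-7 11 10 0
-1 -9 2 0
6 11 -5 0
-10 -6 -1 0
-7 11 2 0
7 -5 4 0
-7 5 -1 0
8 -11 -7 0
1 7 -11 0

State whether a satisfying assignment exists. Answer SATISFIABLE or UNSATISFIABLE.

SATISFIABLE

Set y1 = False and propagate.
For the remaining variables, y2 = True, y3 = False, y4 = False, y5 = False, y6 = True, y7 = False, y8 = True, y9 = False, y10 = True, y11 = False works.
So y1 = F, y2 = T, y3 = F, y4 = F, y5 = F, y6 = T, y7 = F, y8 = T, y9 = F, y10 = T, y11 = F is a satisfying assignment.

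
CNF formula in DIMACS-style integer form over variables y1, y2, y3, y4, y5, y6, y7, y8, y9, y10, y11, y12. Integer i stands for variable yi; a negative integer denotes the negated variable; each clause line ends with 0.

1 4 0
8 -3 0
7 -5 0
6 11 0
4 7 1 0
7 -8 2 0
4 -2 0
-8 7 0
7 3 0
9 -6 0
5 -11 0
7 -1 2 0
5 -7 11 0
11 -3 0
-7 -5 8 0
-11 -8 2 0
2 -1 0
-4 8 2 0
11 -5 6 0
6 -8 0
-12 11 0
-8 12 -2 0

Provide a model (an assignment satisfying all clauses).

Pure literal: y9 appears only positively; assign y9 = True.
Branch on y1: take y1 = False.
  then y4 is forced to True.
Try y2 = True.
For the remaining variables, y3 = False, y5 = True, y6 = True, y7 = True, y8 = True, y10 = False, y11 = True, y12 = True works.

y1=F, y2=T, y3=F, y4=T, y5=T, y6=T, y7=T, y8=T, y9=T, y10=F, y11=T, y12=T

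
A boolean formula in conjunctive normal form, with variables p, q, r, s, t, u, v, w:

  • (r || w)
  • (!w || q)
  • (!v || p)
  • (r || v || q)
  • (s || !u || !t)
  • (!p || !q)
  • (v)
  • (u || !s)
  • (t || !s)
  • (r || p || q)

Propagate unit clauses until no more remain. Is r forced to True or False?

True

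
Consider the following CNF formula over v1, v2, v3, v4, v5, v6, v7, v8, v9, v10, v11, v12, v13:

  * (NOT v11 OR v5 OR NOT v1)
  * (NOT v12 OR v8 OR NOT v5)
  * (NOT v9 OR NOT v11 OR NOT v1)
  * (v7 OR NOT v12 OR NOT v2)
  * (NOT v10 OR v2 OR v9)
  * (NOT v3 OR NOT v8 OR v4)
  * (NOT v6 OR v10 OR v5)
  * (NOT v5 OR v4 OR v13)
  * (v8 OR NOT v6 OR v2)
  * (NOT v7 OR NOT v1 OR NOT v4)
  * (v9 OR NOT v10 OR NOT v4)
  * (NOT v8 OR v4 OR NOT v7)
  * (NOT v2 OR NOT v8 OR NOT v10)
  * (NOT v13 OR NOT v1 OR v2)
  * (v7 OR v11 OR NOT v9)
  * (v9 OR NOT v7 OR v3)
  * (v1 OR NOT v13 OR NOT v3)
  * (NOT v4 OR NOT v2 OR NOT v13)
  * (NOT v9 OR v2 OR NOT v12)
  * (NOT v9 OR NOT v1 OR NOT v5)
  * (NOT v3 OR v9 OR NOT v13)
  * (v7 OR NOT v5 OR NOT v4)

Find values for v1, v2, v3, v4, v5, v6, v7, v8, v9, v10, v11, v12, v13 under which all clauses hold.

v1 = T, v2 = T, v3 = F, v4 = F, v5 = F, v6 = T, v7 = T, v8 = F, v9 = T, v10 = T, v11 = F, v12 = T, v13 = T

Set v1 = True and propagate.
Try v2 = True.
Branch on v3: take v3 = False.
The remaining clauses are satisfied by v4 = False, v5 = False, v6 = True, v7 = True, v8 = False, v9 = True, v10 = True, v11 = False, v12 = True, v13 = True.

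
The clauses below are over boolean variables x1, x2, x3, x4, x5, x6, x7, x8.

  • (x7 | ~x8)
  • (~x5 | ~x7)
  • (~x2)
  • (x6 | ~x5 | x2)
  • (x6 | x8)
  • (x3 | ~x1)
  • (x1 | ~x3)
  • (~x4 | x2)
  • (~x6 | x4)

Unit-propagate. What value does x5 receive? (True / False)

Unit clause (~x2) sets x2 = False.
(x2 | ~x4) with x2 = False leaves only ~x4, so x4 = False.
(~x6 | x4) with x4 = False leaves only ~x6, so x6 = False.
From (x2 | ~x5 | x6) and x2 = False, x6 = False: x5 = False.

False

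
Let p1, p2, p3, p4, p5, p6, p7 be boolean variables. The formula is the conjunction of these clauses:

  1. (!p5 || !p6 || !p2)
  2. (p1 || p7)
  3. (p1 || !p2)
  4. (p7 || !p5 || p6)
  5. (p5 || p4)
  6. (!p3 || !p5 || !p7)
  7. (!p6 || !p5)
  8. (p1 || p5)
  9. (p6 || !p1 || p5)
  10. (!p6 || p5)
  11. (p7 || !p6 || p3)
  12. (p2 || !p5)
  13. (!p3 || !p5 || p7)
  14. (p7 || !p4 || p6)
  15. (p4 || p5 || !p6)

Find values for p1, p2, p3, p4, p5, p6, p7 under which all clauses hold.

Try p1 = True.
Try p2 = True.
Branch on p3: take p3 = False.
For the remaining variables, p4 = True, p5 = True, p6 = False, p7 = True works.
Check each clause:
  1. (!p2 || !p6 || !p5) — !p6 is true.
  2. (p1 || p7) — p1 is true.
  3. (p1 || !p2) — p1 is true.
  4. (p7 || !p5 || p6) — p7 is true.
  5. (p5 || p4) — p4 is true.
  6. (!p5 || !p3 || !p7) — !p3 is true.
  7. (!p6 || !p5) — !p6 is true.
  8. (p1 || p5) — p1 is true.
  9. (p6 || p5 || !p1) — p5 is true.
  10. (p5 || !p6) — !p6 is true.
  11. (!p6 || p3 || p7) — !p6 is true.
  12. (!p5 || p2) — p2 is true.
  13. (!p3 || !p5 || p7) — !p3 is true.
  14. (!p4 || p7 || p6) — p7 is true.
  15. (p4 || !p6 || p5) — !p6 is true.

p1=T, p2=T, p3=F, p4=T, p5=T, p6=F, p7=T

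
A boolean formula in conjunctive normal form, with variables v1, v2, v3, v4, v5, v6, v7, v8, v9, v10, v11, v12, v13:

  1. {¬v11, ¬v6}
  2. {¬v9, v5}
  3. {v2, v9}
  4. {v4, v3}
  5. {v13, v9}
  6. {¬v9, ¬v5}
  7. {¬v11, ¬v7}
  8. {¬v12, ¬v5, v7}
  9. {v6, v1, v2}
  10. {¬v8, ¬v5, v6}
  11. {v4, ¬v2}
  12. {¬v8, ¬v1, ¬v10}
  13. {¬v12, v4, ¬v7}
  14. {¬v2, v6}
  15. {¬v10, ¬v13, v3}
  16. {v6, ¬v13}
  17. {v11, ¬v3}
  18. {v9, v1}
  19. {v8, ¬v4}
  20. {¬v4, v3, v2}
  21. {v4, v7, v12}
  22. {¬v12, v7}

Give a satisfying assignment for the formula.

v10 occurs only negated in the remaining clauses — set v10 = False.
Try v1 = True.
Set v2 = True and propagate.
  then v4 is forced to True.
  then v6 is forced to True.
  then v11 is forced to False.
  then v3 is forced to False.
  then v8 is forced to True.
Branch on v5: take v5 = False.
  then v9 is forced to False.
  then v13 is forced to True.
The remaining clauses are satisfied by v7 = True, v12 = False.

v1 = T  v2 = T  v3 = F  v4 = T  v5 = F  v6 = T  v7 = T  v8 = T  v9 = F  v10 = F  v11 = F  v12 = F  v13 = T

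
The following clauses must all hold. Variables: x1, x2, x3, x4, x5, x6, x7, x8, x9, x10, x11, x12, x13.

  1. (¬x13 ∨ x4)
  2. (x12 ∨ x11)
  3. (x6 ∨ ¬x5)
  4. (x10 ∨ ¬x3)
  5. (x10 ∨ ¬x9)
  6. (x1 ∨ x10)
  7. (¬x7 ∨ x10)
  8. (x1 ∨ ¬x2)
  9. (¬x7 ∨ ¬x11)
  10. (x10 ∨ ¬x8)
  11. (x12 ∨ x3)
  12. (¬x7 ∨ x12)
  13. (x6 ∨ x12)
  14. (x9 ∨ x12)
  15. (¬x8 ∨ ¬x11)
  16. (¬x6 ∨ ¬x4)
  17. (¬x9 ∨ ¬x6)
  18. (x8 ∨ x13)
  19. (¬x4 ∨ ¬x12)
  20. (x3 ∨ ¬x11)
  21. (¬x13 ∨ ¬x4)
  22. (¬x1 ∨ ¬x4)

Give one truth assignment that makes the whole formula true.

Pure literal: x5 appears only negated; assign x5 = False.
Pure literal: x10 appears only positively; assign x10 = True.
Branch on x1: take x1 = True.
  then x4 is forced to False.
  then x13 is forced to False.
  then x8 is forced to True.
  then x11 is forced to False.
  then x12 is forced to True.
Set x6 = True and propagate.
  then x9 is forced to False.
x2, x3, x7 are now unconstrained; take x2 = True, x3 = False, x7 = True.

x1 = T  x2 = T  x3 = F  x4 = F  x5 = F  x6 = T  x7 = T  x8 = T  x9 = F  x10 = T  x11 = F  x12 = T  x13 = F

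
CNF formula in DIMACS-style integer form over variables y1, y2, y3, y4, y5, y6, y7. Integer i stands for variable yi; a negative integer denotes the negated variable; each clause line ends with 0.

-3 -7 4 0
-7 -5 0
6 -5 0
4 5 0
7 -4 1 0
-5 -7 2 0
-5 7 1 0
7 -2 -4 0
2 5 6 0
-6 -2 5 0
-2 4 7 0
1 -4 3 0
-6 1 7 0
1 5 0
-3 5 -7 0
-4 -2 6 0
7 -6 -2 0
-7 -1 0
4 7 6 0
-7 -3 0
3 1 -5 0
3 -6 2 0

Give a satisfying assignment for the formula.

Branch on y1: take y1 = True.
  then y7 is forced to False.
For the remaining variables, y2 = False, y3 = True, y4 = True, y5 = True, y6 = True works.
Every clause has at least one true literal under this assignment.

y1 = True  y2 = False  y3 = True  y4 = True  y5 = True  y6 = True  y7 = False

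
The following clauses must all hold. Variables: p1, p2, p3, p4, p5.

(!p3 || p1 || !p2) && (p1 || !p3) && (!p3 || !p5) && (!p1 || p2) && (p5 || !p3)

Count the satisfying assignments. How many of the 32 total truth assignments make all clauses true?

Split on p3, then p1.
  p3=T, p1=T: a clause becomes empty — 0.
  p3=T, p1=F: a clause becomes empty — 0.
  p3=F, p1=T: remaining (p2,p4,p5) ∈ {(T,F,F); (T,F,T); (T,T,F); (T,T,T)} — 4.
  p3=F, p1=F: p2, p4, p5 free → 2^3 = 8.
Total: 0 + 0 + 4 + 8 = 12.

12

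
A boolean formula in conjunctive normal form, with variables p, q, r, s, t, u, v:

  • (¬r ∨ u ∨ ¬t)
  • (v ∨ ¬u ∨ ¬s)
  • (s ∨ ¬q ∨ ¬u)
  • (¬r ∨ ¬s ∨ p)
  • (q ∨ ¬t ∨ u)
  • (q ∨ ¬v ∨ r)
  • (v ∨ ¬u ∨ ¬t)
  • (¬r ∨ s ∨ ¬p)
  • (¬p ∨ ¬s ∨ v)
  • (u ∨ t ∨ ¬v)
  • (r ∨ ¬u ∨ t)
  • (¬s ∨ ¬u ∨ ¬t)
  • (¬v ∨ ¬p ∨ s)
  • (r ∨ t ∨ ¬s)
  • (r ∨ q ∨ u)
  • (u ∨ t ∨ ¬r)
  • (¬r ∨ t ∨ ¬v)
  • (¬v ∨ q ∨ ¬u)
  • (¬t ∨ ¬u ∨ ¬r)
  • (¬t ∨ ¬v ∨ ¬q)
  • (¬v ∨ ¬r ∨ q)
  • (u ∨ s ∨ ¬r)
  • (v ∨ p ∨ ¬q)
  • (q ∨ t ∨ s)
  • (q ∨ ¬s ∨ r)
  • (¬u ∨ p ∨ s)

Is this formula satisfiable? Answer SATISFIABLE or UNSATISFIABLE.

SATISFIABLE

Set p = True and propagate.
For the remaining variables, q = True, r = False, s = False, t = False, u = False, v = False works.
So p=True  q=True  r=False  s=False  t=False  u=False  v=False is a satisfying assignment.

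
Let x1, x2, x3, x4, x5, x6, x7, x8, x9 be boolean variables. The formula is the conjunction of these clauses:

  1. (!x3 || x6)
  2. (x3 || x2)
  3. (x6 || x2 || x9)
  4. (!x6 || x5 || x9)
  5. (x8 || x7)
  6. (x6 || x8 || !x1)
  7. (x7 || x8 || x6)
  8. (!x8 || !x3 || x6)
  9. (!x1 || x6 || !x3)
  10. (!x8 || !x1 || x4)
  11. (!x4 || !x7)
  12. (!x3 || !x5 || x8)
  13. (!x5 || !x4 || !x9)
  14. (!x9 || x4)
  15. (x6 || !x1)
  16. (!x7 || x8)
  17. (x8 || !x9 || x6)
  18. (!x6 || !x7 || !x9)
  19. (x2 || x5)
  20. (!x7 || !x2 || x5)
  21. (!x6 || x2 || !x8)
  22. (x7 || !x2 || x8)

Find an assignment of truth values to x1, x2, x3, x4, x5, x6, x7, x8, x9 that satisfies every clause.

Set x1 = True and propagate.
  then x6 is forced to True.
For the remaining variables, x2 = True, x3 = False, x4 = True, x5 = False, x7 = False, x8 = True, x9 = True works.

x1 = 1  x2 = 1  x3 = 0  x4 = 1  x5 = 0  x6 = 1  x7 = 0  x8 = 1  x9 = 1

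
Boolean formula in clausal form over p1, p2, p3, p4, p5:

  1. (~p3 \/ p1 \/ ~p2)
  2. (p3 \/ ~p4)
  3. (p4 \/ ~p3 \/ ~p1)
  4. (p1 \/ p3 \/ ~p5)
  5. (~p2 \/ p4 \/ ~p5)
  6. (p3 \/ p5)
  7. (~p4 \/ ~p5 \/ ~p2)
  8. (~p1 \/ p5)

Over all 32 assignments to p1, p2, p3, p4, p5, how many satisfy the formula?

The models are:
  p1=0 p2=0 p3=1 p4=0 p5=0
  p1=0 p2=0 p3=1 p4=0 p5=1
  p1=0 p2=0 p3=1 p4=1 p5=0
  p1=0 p2=0 p3=1 p4=1 p5=1
  p1=1 p2=0 p3=0 p4=0 p5=1
  p1=1 p2=0 p3=1 p4=1 p5=1
Count: 6.

6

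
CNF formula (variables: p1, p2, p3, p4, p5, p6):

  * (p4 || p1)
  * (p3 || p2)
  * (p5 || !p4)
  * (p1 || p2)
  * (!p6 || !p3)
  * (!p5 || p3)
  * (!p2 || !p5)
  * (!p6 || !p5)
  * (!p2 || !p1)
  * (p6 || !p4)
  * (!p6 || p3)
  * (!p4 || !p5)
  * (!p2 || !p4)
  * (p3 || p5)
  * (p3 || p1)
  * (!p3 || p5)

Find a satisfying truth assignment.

p1=True, p2=False, p3=True, p4=False, p5=True, p6=False

Check each clause:
  1. (p1 || p4) — p1 is true.
  2. (p2 || p3) — p3 is true.
  3. (!p4 || p5) — !p4 is true.
  4. (p2 || p1) — p1 is true.
  5. (!p6 || !p3) — !p6 is true.
  6. (p3 || !p5) — p3 is true.
  7. (!p2 || !p5) — !p2 is true.
  8. (!p5 || !p6) — !p6 is true.
  9. (!p1 || !p2) — !p2 is true.
  10. (p6 || !p4) — !p4 is true.
  11. (!p6 || p3) — !p6 is true.
  12. (!p5 || !p4) — !p4 is true.
  13. (!p4 || !p2) — !p4 is true.
  14. (p3 || p5) — p3 is true.
  15. (p1 || p3) — p1 is true.
  16. (!p3 || p5) — p5 is true.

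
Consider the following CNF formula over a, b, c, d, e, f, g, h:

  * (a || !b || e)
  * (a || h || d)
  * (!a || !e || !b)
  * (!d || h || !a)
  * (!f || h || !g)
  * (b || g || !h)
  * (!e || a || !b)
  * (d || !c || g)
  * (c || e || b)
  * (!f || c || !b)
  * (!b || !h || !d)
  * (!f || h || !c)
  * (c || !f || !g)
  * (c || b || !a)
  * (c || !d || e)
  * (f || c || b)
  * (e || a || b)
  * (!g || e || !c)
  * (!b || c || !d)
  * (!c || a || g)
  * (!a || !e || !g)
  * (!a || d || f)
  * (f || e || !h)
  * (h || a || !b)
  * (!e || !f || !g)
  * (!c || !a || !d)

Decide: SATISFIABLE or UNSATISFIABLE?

SATISFIABLE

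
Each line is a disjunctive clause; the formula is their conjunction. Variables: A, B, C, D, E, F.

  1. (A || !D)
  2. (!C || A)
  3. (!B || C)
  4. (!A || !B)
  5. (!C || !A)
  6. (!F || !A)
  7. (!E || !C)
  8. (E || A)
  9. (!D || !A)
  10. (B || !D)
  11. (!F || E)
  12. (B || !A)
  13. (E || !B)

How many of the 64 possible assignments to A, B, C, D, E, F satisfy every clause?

The models are:
  A=0 B=0 C=0 D=0 E=1 F=0
  A=0 B=0 C=0 D=0 E=1 F=1
That's 2 in total.

2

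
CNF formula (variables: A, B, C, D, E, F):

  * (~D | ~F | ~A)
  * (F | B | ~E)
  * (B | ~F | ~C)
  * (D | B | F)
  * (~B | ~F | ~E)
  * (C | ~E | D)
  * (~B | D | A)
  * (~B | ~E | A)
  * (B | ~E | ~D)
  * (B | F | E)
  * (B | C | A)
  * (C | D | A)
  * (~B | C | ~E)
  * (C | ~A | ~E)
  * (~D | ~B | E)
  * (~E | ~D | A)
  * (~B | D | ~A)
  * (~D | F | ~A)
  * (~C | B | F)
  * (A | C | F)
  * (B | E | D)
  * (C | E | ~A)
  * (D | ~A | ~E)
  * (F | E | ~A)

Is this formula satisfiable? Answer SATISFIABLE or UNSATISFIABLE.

B = True:
  A = True:
    propagation gives D=True, F=False; an empty clause results — contradiction.
  A = False:
    propagation gives D=True, E=False; an empty clause results — contradiction.
B = False:
  A = True:
    E = True:
      propagation gives F=True, D=False; contradiction.
    E = False:
      propagation gives F=True, D=False; contradiction.
  A = False:
    propagation gives C=True, F=False; an empty clause results — contradiction.
Every branch closes, so no satisfying assignment exists.

UNSATISFIABLE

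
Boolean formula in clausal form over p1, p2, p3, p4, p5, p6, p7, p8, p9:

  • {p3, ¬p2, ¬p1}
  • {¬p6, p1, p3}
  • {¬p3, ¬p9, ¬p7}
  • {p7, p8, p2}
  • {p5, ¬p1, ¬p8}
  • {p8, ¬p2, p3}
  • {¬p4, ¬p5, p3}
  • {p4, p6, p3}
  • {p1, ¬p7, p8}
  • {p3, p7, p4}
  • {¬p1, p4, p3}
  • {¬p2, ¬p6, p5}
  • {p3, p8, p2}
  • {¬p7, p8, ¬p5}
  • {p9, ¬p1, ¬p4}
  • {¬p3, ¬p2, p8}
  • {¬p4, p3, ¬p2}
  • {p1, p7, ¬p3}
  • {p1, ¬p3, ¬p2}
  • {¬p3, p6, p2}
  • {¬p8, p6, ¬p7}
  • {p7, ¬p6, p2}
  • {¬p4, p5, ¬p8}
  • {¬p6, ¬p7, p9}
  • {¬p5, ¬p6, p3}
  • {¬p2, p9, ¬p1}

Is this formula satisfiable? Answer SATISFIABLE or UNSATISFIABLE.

Try p1 = True.
Try p2 = True.
  then p3 is forced to True.
  then p8 is forced to True.
  then p5 is forced to True.
  then p9 is forced to True.
  then p7 is forced to False.
p4, p6 are now unconstrained; take p4 = True, p6 = False.
So p1 = True, p2 = True, p3 = True, p4 = True, p5 = True, p6 = False, p7 = False, p8 = True, p9 = True is a satisfying assignment.

SATISFIABLE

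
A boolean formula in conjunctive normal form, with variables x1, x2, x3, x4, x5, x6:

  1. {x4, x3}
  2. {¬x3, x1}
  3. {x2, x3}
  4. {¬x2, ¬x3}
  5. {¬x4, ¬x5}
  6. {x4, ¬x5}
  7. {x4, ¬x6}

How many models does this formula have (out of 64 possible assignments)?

The models are:
  x1=0 x2=1 x3=0 x4=1 x5=0 x6=0
  x1=0 x2=1 x3=0 x4=1 x5=0 x6=1
  x1=1 x2=0 x3=1 x4=0 x5=0 x6=0
  x1=1 x2=0 x3=1 x4=1 x5=0 x6=0
  x1=1 x2=0 x3=1 x4=1 x5=0 x6=1
  x1=1 x2=1 x3=0 x4=1 x5=0 x6=0
  x1=1 x2=1 x3=0 x4=1 x5=0 x6=1
That's 7 in total.

7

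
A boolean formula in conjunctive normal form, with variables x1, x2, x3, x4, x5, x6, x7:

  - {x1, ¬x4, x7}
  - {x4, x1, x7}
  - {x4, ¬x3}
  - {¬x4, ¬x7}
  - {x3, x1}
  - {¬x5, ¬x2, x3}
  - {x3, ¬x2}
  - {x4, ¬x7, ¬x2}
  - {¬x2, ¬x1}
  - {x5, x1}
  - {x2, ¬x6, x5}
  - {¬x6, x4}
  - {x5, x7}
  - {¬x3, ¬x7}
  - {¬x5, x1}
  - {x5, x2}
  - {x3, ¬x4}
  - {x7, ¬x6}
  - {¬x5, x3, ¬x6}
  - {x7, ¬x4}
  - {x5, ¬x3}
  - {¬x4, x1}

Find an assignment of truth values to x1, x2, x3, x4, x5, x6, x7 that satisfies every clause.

x1=True, x2=False, x3=False, x4=False, x5=True, x6=False, x7=True

x6 occurs only negated in the remaining clauses — set x6 = False.
Branch on x1: take x1 = True.
  then x2 is forced to False.
  then x5 is forced to True.
Set x3 = False and propagate.
  then x4 is forced to False.
x7 is now unconstrained; take x7 = True.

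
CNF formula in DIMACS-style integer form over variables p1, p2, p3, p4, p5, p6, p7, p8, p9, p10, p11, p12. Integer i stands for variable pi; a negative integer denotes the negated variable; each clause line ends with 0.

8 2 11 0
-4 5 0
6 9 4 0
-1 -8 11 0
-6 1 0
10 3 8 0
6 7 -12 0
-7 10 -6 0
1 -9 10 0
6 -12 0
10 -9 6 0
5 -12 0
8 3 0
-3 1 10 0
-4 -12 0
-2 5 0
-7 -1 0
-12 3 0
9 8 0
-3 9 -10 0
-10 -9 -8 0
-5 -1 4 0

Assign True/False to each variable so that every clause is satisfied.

p1=T  p2=T  p3=F  p4=T  p5=T  p6=F  p7=F  p8=T  p9=F  p10=T  p11=T  p12=F

Check each clause:
  1. (p11 ∨ p2 ∨ p8) — p8 is true.
  2. (p5 ∨ ¬p4) — p5 is true.
  3. (p4 ∨ p6 ∨ p9) — p4 is true.
  4. (p11 ∨ ¬p1 ∨ ¬p8) — p11 is true.
  5. (¬p6 ∨ p1) — p1 is true.
  6. (p8 ∨ p3 ∨ p10) — p8 is true.
  7. (p7 ∨ p6 ∨ ¬p12) — ¬p12 is true.
  8. (¬p6 ∨ p10 ∨ ¬p7) — ¬p7 is true.
  9. (p1 ∨ ¬p9 ∨ p10) — p1 is true.
  10. (p6 ∨ ¬p12) — ¬p12 is true.
  11. (p6 ∨ p10 ∨ ¬p9) — p10 is true.
  12. (p5 ∨ ¬p12) — ¬p12 is true.
  13. (p3 ∨ p8) — p8 is true.
  14. (p10 ∨ ¬p3 ∨ p1) — p1 is true.
  15. (¬p12 ∨ ¬p4) — ¬p12 is true.
  16. (p5 ∨ ¬p2) — p5 is true.
  17. (¬p1 ∨ ¬p7) — ¬p7 is true.
  18. (p3 ∨ ¬p12) — ¬p12 is true.
  19. (p9 ∨ p8) — p8 is true.
  20. (p9 ∨ ¬p10 ∨ ¬p3) — ¬p3 is true.
  21. (¬p9 ∨ ¬p10 ∨ ¬p8) — ¬p9 is true.
  22. (p4 ∨ ¬p1 ∨ ¬p5) — p4 is true.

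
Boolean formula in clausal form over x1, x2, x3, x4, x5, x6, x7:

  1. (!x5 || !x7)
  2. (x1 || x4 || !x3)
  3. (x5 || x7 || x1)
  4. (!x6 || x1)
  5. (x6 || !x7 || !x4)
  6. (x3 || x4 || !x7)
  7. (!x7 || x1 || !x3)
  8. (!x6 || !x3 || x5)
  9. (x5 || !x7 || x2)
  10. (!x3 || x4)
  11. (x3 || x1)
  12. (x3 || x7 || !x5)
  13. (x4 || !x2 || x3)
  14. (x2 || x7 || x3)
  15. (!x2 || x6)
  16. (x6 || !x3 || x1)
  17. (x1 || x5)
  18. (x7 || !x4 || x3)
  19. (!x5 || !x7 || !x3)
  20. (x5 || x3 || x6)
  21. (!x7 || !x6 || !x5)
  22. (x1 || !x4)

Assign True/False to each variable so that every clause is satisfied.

x1=True, x2=True, x3=False, x4=True, x5=False, x6=True, x7=True

x1 occurs only positively in the remaining clauses — set x1 = True.
Try x2 = True.
  then x6 is forced to True.
Try x3 = False.
  then x4 is forced to True.
  then x7 is forced to True.
  then x5 is forced to False.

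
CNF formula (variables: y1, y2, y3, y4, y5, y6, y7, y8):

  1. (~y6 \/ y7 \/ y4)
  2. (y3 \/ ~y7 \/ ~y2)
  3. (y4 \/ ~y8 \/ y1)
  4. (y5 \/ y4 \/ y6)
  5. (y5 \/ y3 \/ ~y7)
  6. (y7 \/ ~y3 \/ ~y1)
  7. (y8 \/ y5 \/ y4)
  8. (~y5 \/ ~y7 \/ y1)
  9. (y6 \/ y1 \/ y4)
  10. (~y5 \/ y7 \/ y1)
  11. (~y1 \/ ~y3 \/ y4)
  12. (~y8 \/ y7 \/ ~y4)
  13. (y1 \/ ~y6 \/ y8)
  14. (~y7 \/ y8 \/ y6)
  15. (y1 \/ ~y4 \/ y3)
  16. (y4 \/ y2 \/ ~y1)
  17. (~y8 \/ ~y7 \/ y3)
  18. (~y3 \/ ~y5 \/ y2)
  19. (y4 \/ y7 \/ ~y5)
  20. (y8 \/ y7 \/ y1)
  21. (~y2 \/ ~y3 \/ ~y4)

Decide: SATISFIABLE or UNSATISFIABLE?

Branch on y1: take y1 = True.
Try y2 = False.
  then y4 is forced to True.
Try y3 = True.
  then y7 is forced to True.
  then y5 is forced to False.
The remaining clauses are satisfied by y6 = False, y8 = True.
Every clause has at least one true literal under this assignment.
So y1=T, y2=F, y3=T, y4=T, y5=F, y6=F, y7=T, y8=T is a satisfying assignment.

SATISFIABLE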